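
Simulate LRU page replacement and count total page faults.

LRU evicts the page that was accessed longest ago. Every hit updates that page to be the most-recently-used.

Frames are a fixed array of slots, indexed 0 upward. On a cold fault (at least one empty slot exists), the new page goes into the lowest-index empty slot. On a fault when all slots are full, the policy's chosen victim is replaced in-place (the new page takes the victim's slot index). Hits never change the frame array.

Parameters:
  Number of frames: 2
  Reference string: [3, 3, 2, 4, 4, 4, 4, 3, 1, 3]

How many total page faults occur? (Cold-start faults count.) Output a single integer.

Answer: 5

Derivation:
Step 0: ref 3 → FAULT, frames=[3,-]
Step 1: ref 3 → HIT, frames=[3,-]
Step 2: ref 2 → FAULT, frames=[3,2]
Step 3: ref 4 → FAULT (evict 3), frames=[4,2]
Step 4: ref 4 → HIT, frames=[4,2]
Step 5: ref 4 → HIT, frames=[4,2]
Step 6: ref 4 → HIT, frames=[4,2]
Step 7: ref 3 → FAULT (evict 2), frames=[4,3]
Step 8: ref 1 → FAULT (evict 4), frames=[1,3]
Step 9: ref 3 → HIT, frames=[1,3]
Total faults: 5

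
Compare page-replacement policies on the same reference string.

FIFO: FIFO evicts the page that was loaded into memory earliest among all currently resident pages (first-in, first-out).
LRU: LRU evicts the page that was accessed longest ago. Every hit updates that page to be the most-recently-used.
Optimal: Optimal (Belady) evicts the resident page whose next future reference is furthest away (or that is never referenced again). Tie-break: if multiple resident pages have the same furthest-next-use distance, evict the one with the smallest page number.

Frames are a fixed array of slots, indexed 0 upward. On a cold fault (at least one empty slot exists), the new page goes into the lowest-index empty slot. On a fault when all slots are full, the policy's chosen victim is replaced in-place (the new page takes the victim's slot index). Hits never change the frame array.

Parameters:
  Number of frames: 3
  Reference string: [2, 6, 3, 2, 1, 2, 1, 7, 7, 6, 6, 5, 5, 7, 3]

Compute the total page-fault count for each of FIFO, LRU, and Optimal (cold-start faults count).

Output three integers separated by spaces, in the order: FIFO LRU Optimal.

Answer: 9 8 7

Derivation:
--- FIFO ---
  step 0: ref 2 -> FAULT, frames=[2,-,-] (faults so far: 1)
  step 1: ref 6 -> FAULT, frames=[2,6,-] (faults so far: 2)
  step 2: ref 3 -> FAULT, frames=[2,6,3] (faults so far: 3)
  step 3: ref 2 -> HIT, frames=[2,6,3] (faults so far: 3)
  step 4: ref 1 -> FAULT, evict 2, frames=[1,6,3] (faults so far: 4)
  step 5: ref 2 -> FAULT, evict 6, frames=[1,2,3] (faults so far: 5)
  step 6: ref 1 -> HIT, frames=[1,2,3] (faults so far: 5)
  step 7: ref 7 -> FAULT, evict 3, frames=[1,2,7] (faults so far: 6)
  step 8: ref 7 -> HIT, frames=[1,2,7] (faults so far: 6)
  step 9: ref 6 -> FAULT, evict 1, frames=[6,2,7] (faults so far: 7)
  step 10: ref 6 -> HIT, frames=[6,2,7] (faults so far: 7)
  step 11: ref 5 -> FAULT, evict 2, frames=[6,5,7] (faults so far: 8)
  step 12: ref 5 -> HIT, frames=[6,5,7] (faults so far: 8)
  step 13: ref 7 -> HIT, frames=[6,5,7] (faults so far: 8)
  step 14: ref 3 -> FAULT, evict 7, frames=[6,5,3] (faults so far: 9)
  FIFO total faults: 9
--- LRU ---
  step 0: ref 2 -> FAULT, frames=[2,-,-] (faults so far: 1)
  step 1: ref 6 -> FAULT, frames=[2,6,-] (faults so far: 2)
  step 2: ref 3 -> FAULT, frames=[2,6,3] (faults so far: 3)
  step 3: ref 2 -> HIT, frames=[2,6,3] (faults so far: 3)
  step 4: ref 1 -> FAULT, evict 6, frames=[2,1,3] (faults so far: 4)
  step 5: ref 2 -> HIT, frames=[2,1,3] (faults so far: 4)
  step 6: ref 1 -> HIT, frames=[2,1,3] (faults so far: 4)
  step 7: ref 7 -> FAULT, evict 3, frames=[2,1,7] (faults so far: 5)
  step 8: ref 7 -> HIT, frames=[2,1,7] (faults so far: 5)
  step 9: ref 6 -> FAULT, evict 2, frames=[6,1,7] (faults so far: 6)
  step 10: ref 6 -> HIT, frames=[6,1,7] (faults so far: 6)
  step 11: ref 5 -> FAULT, evict 1, frames=[6,5,7] (faults so far: 7)
  step 12: ref 5 -> HIT, frames=[6,5,7] (faults so far: 7)
  step 13: ref 7 -> HIT, frames=[6,5,7] (faults so far: 7)
  step 14: ref 3 -> FAULT, evict 6, frames=[3,5,7] (faults so far: 8)
  LRU total faults: 8
--- Optimal ---
  step 0: ref 2 -> FAULT, frames=[2,-,-] (faults so far: 1)
  step 1: ref 6 -> FAULT, frames=[2,6,-] (faults so far: 2)
  step 2: ref 3 -> FAULT, frames=[2,6,3] (faults so far: 3)
  step 3: ref 2 -> HIT, frames=[2,6,3] (faults so far: 3)
  step 4: ref 1 -> FAULT, evict 3, frames=[2,6,1] (faults so far: 4)
  step 5: ref 2 -> HIT, frames=[2,6,1] (faults so far: 4)
  step 6: ref 1 -> HIT, frames=[2,6,1] (faults so far: 4)
  step 7: ref 7 -> FAULT, evict 1, frames=[2,6,7] (faults so far: 5)
  step 8: ref 7 -> HIT, frames=[2,6,7] (faults so far: 5)
  step 9: ref 6 -> HIT, frames=[2,6,7] (faults so far: 5)
  step 10: ref 6 -> HIT, frames=[2,6,7] (faults so far: 5)
  step 11: ref 5 -> FAULT, evict 2, frames=[5,6,7] (faults so far: 6)
  step 12: ref 5 -> HIT, frames=[5,6,7] (faults so far: 6)
  step 13: ref 7 -> HIT, frames=[5,6,7] (faults so far: 6)
  step 14: ref 3 -> FAULT, evict 5, frames=[3,6,7] (faults so far: 7)
  Optimal total faults: 7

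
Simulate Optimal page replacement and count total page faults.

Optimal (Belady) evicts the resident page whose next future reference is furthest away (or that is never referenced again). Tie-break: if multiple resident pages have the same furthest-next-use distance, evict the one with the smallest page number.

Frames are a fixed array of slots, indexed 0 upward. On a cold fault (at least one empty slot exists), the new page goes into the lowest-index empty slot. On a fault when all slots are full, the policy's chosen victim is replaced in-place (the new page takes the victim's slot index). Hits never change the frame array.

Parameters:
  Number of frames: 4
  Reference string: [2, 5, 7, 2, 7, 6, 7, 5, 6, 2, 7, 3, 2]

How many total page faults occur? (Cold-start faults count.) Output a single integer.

Step 0: ref 2 → FAULT, frames=[2,-,-,-]
Step 1: ref 5 → FAULT, frames=[2,5,-,-]
Step 2: ref 7 → FAULT, frames=[2,5,7,-]
Step 3: ref 2 → HIT, frames=[2,5,7,-]
Step 4: ref 7 → HIT, frames=[2,5,7,-]
Step 5: ref 6 → FAULT, frames=[2,5,7,6]
Step 6: ref 7 → HIT, frames=[2,5,7,6]
Step 7: ref 5 → HIT, frames=[2,5,7,6]
Step 8: ref 6 → HIT, frames=[2,5,7,6]
Step 9: ref 2 → HIT, frames=[2,5,7,6]
Step 10: ref 7 → HIT, frames=[2,5,7,6]
Step 11: ref 3 → FAULT (evict 5), frames=[2,3,7,6]
Step 12: ref 2 → HIT, frames=[2,3,7,6]
Total faults: 5

Answer: 5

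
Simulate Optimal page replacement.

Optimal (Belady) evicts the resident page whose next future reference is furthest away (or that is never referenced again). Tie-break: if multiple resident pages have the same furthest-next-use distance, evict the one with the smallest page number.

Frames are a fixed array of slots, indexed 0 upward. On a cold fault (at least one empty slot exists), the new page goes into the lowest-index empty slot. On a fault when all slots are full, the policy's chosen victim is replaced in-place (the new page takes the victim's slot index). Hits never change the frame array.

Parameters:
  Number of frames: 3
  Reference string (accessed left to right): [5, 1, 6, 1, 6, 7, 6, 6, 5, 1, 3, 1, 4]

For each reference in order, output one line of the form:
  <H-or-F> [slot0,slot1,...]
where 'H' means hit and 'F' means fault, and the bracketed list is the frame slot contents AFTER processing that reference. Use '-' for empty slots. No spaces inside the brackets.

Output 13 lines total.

F [5,-,-]
F [5,1,-]
F [5,1,6]
H [5,1,6]
H [5,1,6]
F [5,7,6]
H [5,7,6]
H [5,7,6]
H [5,7,6]
F [1,7,6]
F [1,7,3]
H [1,7,3]
F [4,7,3]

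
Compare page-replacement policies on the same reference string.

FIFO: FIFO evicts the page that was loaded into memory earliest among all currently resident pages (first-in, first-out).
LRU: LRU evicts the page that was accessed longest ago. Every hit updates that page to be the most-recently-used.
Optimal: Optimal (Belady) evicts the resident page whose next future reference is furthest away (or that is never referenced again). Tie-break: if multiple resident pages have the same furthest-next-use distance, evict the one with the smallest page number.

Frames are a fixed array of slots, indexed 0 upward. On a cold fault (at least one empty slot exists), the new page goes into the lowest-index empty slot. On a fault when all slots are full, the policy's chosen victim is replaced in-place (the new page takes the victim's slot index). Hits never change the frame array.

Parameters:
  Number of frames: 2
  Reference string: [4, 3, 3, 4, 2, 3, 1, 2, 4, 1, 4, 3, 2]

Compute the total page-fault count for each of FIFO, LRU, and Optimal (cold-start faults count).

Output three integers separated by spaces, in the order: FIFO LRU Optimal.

--- FIFO ---
  step 0: ref 4 -> FAULT, frames=[4,-] (faults so far: 1)
  step 1: ref 3 -> FAULT, frames=[4,3] (faults so far: 2)
  step 2: ref 3 -> HIT, frames=[4,3] (faults so far: 2)
  step 3: ref 4 -> HIT, frames=[4,3] (faults so far: 2)
  step 4: ref 2 -> FAULT, evict 4, frames=[2,3] (faults so far: 3)
  step 5: ref 3 -> HIT, frames=[2,3] (faults so far: 3)
  step 6: ref 1 -> FAULT, evict 3, frames=[2,1] (faults so far: 4)
  step 7: ref 2 -> HIT, frames=[2,1] (faults so far: 4)
  step 8: ref 4 -> FAULT, evict 2, frames=[4,1] (faults so far: 5)
  step 9: ref 1 -> HIT, frames=[4,1] (faults so far: 5)
  step 10: ref 4 -> HIT, frames=[4,1] (faults so far: 5)
  step 11: ref 3 -> FAULT, evict 1, frames=[4,3] (faults so far: 6)
  step 12: ref 2 -> FAULT, evict 4, frames=[2,3] (faults so far: 7)
  FIFO total faults: 7
--- LRU ---
  step 0: ref 4 -> FAULT, frames=[4,-] (faults so far: 1)
  step 1: ref 3 -> FAULT, frames=[4,3] (faults so far: 2)
  step 2: ref 3 -> HIT, frames=[4,3] (faults so far: 2)
  step 3: ref 4 -> HIT, frames=[4,3] (faults so far: 2)
  step 4: ref 2 -> FAULT, evict 3, frames=[4,2] (faults so far: 3)
  step 5: ref 3 -> FAULT, evict 4, frames=[3,2] (faults so far: 4)
  step 6: ref 1 -> FAULT, evict 2, frames=[3,1] (faults so far: 5)
  step 7: ref 2 -> FAULT, evict 3, frames=[2,1] (faults so far: 6)
  step 8: ref 4 -> FAULT, evict 1, frames=[2,4] (faults so far: 7)
  step 9: ref 1 -> FAULT, evict 2, frames=[1,4] (faults so far: 8)
  step 10: ref 4 -> HIT, frames=[1,4] (faults so far: 8)
  step 11: ref 3 -> FAULT, evict 1, frames=[3,4] (faults so far: 9)
  step 12: ref 2 -> FAULT, evict 4, frames=[3,2] (faults so far: 10)
  LRU total faults: 10
--- Optimal ---
  step 0: ref 4 -> FAULT, frames=[4,-] (faults so far: 1)
  step 1: ref 3 -> FAULT, frames=[4,3] (faults so far: 2)
  step 2: ref 3 -> HIT, frames=[4,3] (faults so far: 2)
  step 3: ref 4 -> HIT, frames=[4,3] (faults so far: 2)
  step 4: ref 2 -> FAULT, evict 4, frames=[2,3] (faults so far: 3)
  step 5: ref 3 -> HIT, frames=[2,3] (faults so far: 3)
  step 6: ref 1 -> FAULT, evict 3, frames=[2,1] (faults so far: 4)
  step 7: ref 2 -> HIT, frames=[2,1] (faults so far: 4)
  step 8: ref 4 -> FAULT, evict 2, frames=[4,1] (faults so far: 5)
  step 9: ref 1 -> HIT, frames=[4,1] (faults so far: 5)
  step 10: ref 4 -> HIT, frames=[4,1] (faults so far: 5)
  step 11: ref 3 -> FAULT, evict 1, frames=[4,3] (faults so far: 6)
  step 12: ref 2 -> FAULT, evict 3, frames=[4,2] (faults so far: 7)
  Optimal total faults: 7

Answer: 7 10 7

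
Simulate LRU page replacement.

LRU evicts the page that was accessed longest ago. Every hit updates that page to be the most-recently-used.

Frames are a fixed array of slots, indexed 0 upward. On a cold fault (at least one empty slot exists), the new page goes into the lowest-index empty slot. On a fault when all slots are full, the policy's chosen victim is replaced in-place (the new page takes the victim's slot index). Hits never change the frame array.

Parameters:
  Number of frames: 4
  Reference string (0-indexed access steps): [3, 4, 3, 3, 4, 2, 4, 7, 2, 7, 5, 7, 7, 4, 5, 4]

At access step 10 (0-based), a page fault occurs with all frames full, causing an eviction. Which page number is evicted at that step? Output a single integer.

Step 0: ref 3 -> FAULT, frames=[3,-,-,-]
Step 1: ref 4 -> FAULT, frames=[3,4,-,-]
Step 2: ref 3 -> HIT, frames=[3,4,-,-]
Step 3: ref 3 -> HIT, frames=[3,4,-,-]
Step 4: ref 4 -> HIT, frames=[3,4,-,-]
Step 5: ref 2 -> FAULT, frames=[3,4,2,-]
Step 6: ref 4 -> HIT, frames=[3,4,2,-]
Step 7: ref 7 -> FAULT, frames=[3,4,2,7]
Step 8: ref 2 -> HIT, frames=[3,4,2,7]
Step 9: ref 7 -> HIT, frames=[3,4,2,7]
Step 10: ref 5 -> FAULT, evict 3, frames=[5,4,2,7]
At step 10: evicted page 3

Answer: 3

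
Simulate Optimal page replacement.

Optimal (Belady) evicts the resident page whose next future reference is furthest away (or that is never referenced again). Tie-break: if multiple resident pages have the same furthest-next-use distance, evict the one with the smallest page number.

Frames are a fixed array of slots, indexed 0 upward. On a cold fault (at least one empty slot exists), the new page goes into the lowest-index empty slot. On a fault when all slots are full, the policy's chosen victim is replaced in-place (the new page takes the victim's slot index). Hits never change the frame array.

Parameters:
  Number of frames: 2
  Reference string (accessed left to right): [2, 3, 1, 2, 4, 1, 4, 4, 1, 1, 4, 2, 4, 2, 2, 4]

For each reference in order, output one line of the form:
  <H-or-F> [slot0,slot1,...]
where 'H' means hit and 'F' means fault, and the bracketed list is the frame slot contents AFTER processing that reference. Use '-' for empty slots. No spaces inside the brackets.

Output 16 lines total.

F [2,-]
F [2,3]
F [2,1]
H [2,1]
F [4,1]
H [4,1]
H [4,1]
H [4,1]
H [4,1]
H [4,1]
H [4,1]
F [4,2]
H [4,2]
H [4,2]
H [4,2]
H [4,2]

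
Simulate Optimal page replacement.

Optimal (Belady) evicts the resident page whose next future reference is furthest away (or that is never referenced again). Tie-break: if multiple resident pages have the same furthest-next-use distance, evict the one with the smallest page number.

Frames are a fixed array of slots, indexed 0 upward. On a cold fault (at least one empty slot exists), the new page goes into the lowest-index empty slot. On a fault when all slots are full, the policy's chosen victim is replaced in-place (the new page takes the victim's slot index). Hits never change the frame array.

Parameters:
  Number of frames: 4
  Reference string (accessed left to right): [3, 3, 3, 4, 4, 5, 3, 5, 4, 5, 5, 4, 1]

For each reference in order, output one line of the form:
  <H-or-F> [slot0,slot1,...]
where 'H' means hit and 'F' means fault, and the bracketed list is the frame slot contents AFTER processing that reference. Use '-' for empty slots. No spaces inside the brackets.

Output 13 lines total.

F [3,-,-,-]
H [3,-,-,-]
H [3,-,-,-]
F [3,4,-,-]
H [3,4,-,-]
F [3,4,5,-]
H [3,4,5,-]
H [3,4,5,-]
H [3,4,5,-]
H [3,4,5,-]
H [3,4,5,-]
H [3,4,5,-]
F [3,4,5,1]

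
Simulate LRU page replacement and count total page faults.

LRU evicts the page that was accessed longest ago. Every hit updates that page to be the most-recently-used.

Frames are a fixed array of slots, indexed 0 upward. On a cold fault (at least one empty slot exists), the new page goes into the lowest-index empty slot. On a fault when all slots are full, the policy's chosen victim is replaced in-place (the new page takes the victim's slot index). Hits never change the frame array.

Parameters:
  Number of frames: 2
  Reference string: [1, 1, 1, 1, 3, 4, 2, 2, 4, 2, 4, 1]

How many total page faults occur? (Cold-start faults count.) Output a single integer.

Step 0: ref 1 → FAULT, frames=[1,-]
Step 1: ref 1 → HIT, frames=[1,-]
Step 2: ref 1 → HIT, frames=[1,-]
Step 3: ref 1 → HIT, frames=[1,-]
Step 4: ref 3 → FAULT, frames=[1,3]
Step 5: ref 4 → FAULT (evict 1), frames=[4,3]
Step 6: ref 2 → FAULT (evict 3), frames=[4,2]
Step 7: ref 2 → HIT, frames=[4,2]
Step 8: ref 4 → HIT, frames=[4,2]
Step 9: ref 2 → HIT, frames=[4,2]
Step 10: ref 4 → HIT, frames=[4,2]
Step 11: ref 1 → FAULT (evict 2), frames=[4,1]
Total faults: 5

Answer: 5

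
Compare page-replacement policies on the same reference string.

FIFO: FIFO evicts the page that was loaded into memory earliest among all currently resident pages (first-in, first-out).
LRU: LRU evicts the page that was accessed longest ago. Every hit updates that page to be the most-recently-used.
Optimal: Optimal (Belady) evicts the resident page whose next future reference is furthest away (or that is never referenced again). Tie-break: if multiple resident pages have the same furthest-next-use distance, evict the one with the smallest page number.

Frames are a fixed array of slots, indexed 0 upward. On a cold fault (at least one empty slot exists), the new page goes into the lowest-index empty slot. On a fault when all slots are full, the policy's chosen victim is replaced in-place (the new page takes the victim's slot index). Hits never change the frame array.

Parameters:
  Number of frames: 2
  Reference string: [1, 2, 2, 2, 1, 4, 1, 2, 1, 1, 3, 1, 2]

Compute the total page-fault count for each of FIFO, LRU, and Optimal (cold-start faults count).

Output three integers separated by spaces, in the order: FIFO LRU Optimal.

Answer: 8 6 6

Derivation:
--- FIFO ---
  step 0: ref 1 -> FAULT, frames=[1,-] (faults so far: 1)
  step 1: ref 2 -> FAULT, frames=[1,2] (faults so far: 2)
  step 2: ref 2 -> HIT, frames=[1,2] (faults so far: 2)
  step 3: ref 2 -> HIT, frames=[1,2] (faults so far: 2)
  step 4: ref 1 -> HIT, frames=[1,2] (faults so far: 2)
  step 5: ref 4 -> FAULT, evict 1, frames=[4,2] (faults so far: 3)
  step 6: ref 1 -> FAULT, evict 2, frames=[4,1] (faults so far: 4)
  step 7: ref 2 -> FAULT, evict 4, frames=[2,1] (faults so far: 5)
  step 8: ref 1 -> HIT, frames=[2,1] (faults so far: 5)
  step 9: ref 1 -> HIT, frames=[2,1] (faults so far: 5)
  step 10: ref 3 -> FAULT, evict 1, frames=[2,3] (faults so far: 6)
  step 11: ref 1 -> FAULT, evict 2, frames=[1,3] (faults so far: 7)
  step 12: ref 2 -> FAULT, evict 3, frames=[1,2] (faults so far: 8)
  FIFO total faults: 8
--- LRU ---
  step 0: ref 1 -> FAULT, frames=[1,-] (faults so far: 1)
  step 1: ref 2 -> FAULT, frames=[1,2] (faults so far: 2)
  step 2: ref 2 -> HIT, frames=[1,2] (faults so far: 2)
  step 3: ref 2 -> HIT, frames=[1,2] (faults so far: 2)
  step 4: ref 1 -> HIT, frames=[1,2] (faults so far: 2)
  step 5: ref 4 -> FAULT, evict 2, frames=[1,4] (faults so far: 3)
  step 6: ref 1 -> HIT, frames=[1,4] (faults so far: 3)
  step 7: ref 2 -> FAULT, evict 4, frames=[1,2] (faults so far: 4)
  step 8: ref 1 -> HIT, frames=[1,2] (faults so far: 4)
  step 9: ref 1 -> HIT, frames=[1,2] (faults so far: 4)
  step 10: ref 3 -> FAULT, evict 2, frames=[1,3] (faults so far: 5)
  step 11: ref 1 -> HIT, frames=[1,3] (faults so far: 5)
  step 12: ref 2 -> FAULT, evict 3, frames=[1,2] (faults so far: 6)
  LRU total faults: 6
--- Optimal ---
  step 0: ref 1 -> FAULT, frames=[1,-] (faults so far: 1)
  step 1: ref 2 -> FAULT, frames=[1,2] (faults so far: 2)
  step 2: ref 2 -> HIT, frames=[1,2] (faults so far: 2)
  step 3: ref 2 -> HIT, frames=[1,2] (faults so far: 2)
  step 4: ref 1 -> HIT, frames=[1,2] (faults so far: 2)
  step 5: ref 4 -> FAULT, evict 2, frames=[1,4] (faults so far: 3)
  step 6: ref 1 -> HIT, frames=[1,4] (faults so far: 3)
  step 7: ref 2 -> FAULT, evict 4, frames=[1,2] (faults so far: 4)
  step 8: ref 1 -> HIT, frames=[1,2] (faults so far: 4)
  step 9: ref 1 -> HIT, frames=[1,2] (faults so far: 4)
  step 10: ref 3 -> FAULT, evict 2, frames=[1,3] (faults so far: 5)
  step 11: ref 1 -> HIT, frames=[1,3] (faults so far: 5)
  step 12: ref 2 -> FAULT, evict 1, frames=[2,3] (faults so far: 6)
  Optimal total faults: 6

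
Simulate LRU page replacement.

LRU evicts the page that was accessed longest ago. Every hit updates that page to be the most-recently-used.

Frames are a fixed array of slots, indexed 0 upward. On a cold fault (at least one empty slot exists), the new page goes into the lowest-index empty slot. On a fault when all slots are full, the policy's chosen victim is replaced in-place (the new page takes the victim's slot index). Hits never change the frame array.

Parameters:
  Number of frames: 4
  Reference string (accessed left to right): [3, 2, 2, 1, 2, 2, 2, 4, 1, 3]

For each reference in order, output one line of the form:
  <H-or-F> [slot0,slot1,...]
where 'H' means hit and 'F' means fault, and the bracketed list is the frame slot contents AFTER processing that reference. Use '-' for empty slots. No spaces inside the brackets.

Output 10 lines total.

F [3,-,-,-]
F [3,2,-,-]
H [3,2,-,-]
F [3,2,1,-]
H [3,2,1,-]
H [3,2,1,-]
H [3,2,1,-]
F [3,2,1,4]
H [3,2,1,4]
H [3,2,1,4]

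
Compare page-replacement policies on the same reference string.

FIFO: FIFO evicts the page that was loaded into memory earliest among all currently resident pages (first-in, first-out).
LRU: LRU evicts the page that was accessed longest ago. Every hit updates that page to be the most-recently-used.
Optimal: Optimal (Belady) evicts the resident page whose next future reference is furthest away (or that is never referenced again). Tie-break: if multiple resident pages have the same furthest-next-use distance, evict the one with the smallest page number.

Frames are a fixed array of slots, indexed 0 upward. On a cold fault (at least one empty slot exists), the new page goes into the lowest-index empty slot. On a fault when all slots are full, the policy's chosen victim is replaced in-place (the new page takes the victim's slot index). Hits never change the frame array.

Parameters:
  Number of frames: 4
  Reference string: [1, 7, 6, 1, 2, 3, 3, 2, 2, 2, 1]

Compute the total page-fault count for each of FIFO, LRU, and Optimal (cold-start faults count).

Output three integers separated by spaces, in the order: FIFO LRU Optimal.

--- FIFO ---
  step 0: ref 1 -> FAULT, frames=[1,-,-,-] (faults so far: 1)
  step 1: ref 7 -> FAULT, frames=[1,7,-,-] (faults so far: 2)
  step 2: ref 6 -> FAULT, frames=[1,7,6,-] (faults so far: 3)
  step 3: ref 1 -> HIT, frames=[1,7,6,-] (faults so far: 3)
  step 4: ref 2 -> FAULT, frames=[1,7,6,2] (faults so far: 4)
  step 5: ref 3 -> FAULT, evict 1, frames=[3,7,6,2] (faults so far: 5)
  step 6: ref 3 -> HIT, frames=[3,7,6,2] (faults so far: 5)
  step 7: ref 2 -> HIT, frames=[3,7,6,2] (faults so far: 5)
  step 8: ref 2 -> HIT, frames=[3,7,6,2] (faults so far: 5)
  step 9: ref 2 -> HIT, frames=[3,7,6,2] (faults so far: 5)
  step 10: ref 1 -> FAULT, evict 7, frames=[3,1,6,2] (faults so far: 6)
  FIFO total faults: 6
--- LRU ---
  step 0: ref 1 -> FAULT, frames=[1,-,-,-] (faults so far: 1)
  step 1: ref 7 -> FAULT, frames=[1,7,-,-] (faults so far: 2)
  step 2: ref 6 -> FAULT, frames=[1,7,6,-] (faults so far: 3)
  step 3: ref 1 -> HIT, frames=[1,7,6,-] (faults so far: 3)
  step 4: ref 2 -> FAULT, frames=[1,7,6,2] (faults so far: 4)
  step 5: ref 3 -> FAULT, evict 7, frames=[1,3,6,2] (faults so far: 5)
  step 6: ref 3 -> HIT, frames=[1,3,6,2] (faults so far: 5)
  step 7: ref 2 -> HIT, frames=[1,3,6,2] (faults so far: 5)
  step 8: ref 2 -> HIT, frames=[1,3,6,2] (faults so far: 5)
  step 9: ref 2 -> HIT, frames=[1,3,6,2] (faults so far: 5)
  step 10: ref 1 -> HIT, frames=[1,3,6,2] (faults so far: 5)
  LRU total faults: 5
--- Optimal ---
  step 0: ref 1 -> FAULT, frames=[1,-,-,-] (faults so far: 1)
  step 1: ref 7 -> FAULT, frames=[1,7,-,-] (faults so far: 2)
  step 2: ref 6 -> FAULT, frames=[1,7,6,-] (faults so far: 3)
  step 3: ref 1 -> HIT, frames=[1,7,6,-] (faults so far: 3)
  step 4: ref 2 -> FAULT, frames=[1,7,6,2] (faults so far: 4)
  step 5: ref 3 -> FAULT, evict 6, frames=[1,7,3,2] (faults so far: 5)
  step 6: ref 3 -> HIT, frames=[1,7,3,2] (faults so far: 5)
  step 7: ref 2 -> HIT, frames=[1,7,3,2] (faults so far: 5)
  step 8: ref 2 -> HIT, frames=[1,7,3,2] (faults so far: 5)
  step 9: ref 2 -> HIT, frames=[1,7,3,2] (faults so far: 5)
  step 10: ref 1 -> HIT, frames=[1,7,3,2] (faults so far: 5)
  Optimal total faults: 5

Answer: 6 5 5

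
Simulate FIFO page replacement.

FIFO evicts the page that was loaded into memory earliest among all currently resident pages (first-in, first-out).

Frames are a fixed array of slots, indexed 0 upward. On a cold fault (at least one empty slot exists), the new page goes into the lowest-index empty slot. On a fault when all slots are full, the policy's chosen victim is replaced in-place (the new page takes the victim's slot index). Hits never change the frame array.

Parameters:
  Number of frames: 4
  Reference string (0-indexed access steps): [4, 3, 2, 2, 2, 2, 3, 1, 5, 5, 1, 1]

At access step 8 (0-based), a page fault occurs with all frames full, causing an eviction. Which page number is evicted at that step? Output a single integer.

Step 0: ref 4 -> FAULT, frames=[4,-,-,-]
Step 1: ref 3 -> FAULT, frames=[4,3,-,-]
Step 2: ref 2 -> FAULT, frames=[4,3,2,-]
Step 3: ref 2 -> HIT, frames=[4,3,2,-]
Step 4: ref 2 -> HIT, frames=[4,3,2,-]
Step 5: ref 2 -> HIT, frames=[4,3,2,-]
Step 6: ref 3 -> HIT, frames=[4,3,2,-]
Step 7: ref 1 -> FAULT, frames=[4,3,2,1]
Step 8: ref 5 -> FAULT, evict 4, frames=[5,3,2,1]
At step 8: evicted page 4

Answer: 4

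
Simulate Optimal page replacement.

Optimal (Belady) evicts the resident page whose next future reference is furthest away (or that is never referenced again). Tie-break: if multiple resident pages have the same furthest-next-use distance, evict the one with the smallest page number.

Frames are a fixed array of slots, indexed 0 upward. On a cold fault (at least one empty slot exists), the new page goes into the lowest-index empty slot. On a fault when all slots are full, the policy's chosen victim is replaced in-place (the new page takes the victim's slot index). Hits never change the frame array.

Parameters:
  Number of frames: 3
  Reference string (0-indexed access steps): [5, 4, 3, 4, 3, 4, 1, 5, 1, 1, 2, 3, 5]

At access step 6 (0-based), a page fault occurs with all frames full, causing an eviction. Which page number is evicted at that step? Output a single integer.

Step 0: ref 5 -> FAULT, frames=[5,-,-]
Step 1: ref 4 -> FAULT, frames=[5,4,-]
Step 2: ref 3 -> FAULT, frames=[5,4,3]
Step 3: ref 4 -> HIT, frames=[5,4,3]
Step 4: ref 3 -> HIT, frames=[5,4,3]
Step 5: ref 4 -> HIT, frames=[5,4,3]
Step 6: ref 1 -> FAULT, evict 4, frames=[5,1,3]
At step 6: evicted page 4

Answer: 4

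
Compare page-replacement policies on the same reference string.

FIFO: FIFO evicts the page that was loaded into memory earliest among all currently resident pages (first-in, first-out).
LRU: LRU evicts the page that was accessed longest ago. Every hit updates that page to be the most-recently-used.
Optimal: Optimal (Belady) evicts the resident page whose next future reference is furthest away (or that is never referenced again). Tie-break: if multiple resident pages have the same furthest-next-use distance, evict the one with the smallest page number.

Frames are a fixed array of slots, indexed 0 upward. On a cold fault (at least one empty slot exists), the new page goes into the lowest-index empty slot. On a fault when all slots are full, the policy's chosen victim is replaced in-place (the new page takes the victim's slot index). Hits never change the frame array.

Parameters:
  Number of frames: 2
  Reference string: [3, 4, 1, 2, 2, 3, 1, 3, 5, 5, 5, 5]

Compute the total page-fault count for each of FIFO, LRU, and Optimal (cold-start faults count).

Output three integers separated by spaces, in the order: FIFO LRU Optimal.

Answer: 7 7 6

Derivation:
--- FIFO ---
  step 0: ref 3 -> FAULT, frames=[3,-] (faults so far: 1)
  step 1: ref 4 -> FAULT, frames=[3,4] (faults so far: 2)
  step 2: ref 1 -> FAULT, evict 3, frames=[1,4] (faults so far: 3)
  step 3: ref 2 -> FAULT, evict 4, frames=[1,2] (faults so far: 4)
  step 4: ref 2 -> HIT, frames=[1,2] (faults so far: 4)
  step 5: ref 3 -> FAULT, evict 1, frames=[3,2] (faults so far: 5)
  step 6: ref 1 -> FAULT, evict 2, frames=[3,1] (faults so far: 6)
  step 7: ref 3 -> HIT, frames=[3,1] (faults so far: 6)
  step 8: ref 5 -> FAULT, evict 3, frames=[5,1] (faults so far: 7)
  step 9: ref 5 -> HIT, frames=[5,1] (faults so far: 7)
  step 10: ref 5 -> HIT, frames=[5,1] (faults so far: 7)
  step 11: ref 5 -> HIT, frames=[5,1] (faults so far: 7)
  FIFO total faults: 7
--- LRU ---
  step 0: ref 3 -> FAULT, frames=[3,-] (faults so far: 1)
  step 1: ref 4 -> FAULT, frames=[3,4] (faults so far: 2)
  step 2: ref 1 -> FAULT, evict 3, frames=[1,4] (faults so far: 3)
  step 3: ref 2 -> FAULT, evict 4, frames=[1,2] (faults so far: 4)
  step 4: ref 2 -> HIT, frames=[1,2] (faults so far: 4)
  step 5: ref 3 -> FAULT, evict 1, frames=[3,2] (faults so far: 5)
  step 6: ref 1 -> FAULT, evict 2, frames=[3,1] (faults so far: 6)
  step 7: ref 3 -> HIT, frames=[3,1] (faults so far: 6)
  step 8: ref 5 -> FAULT, evict 1, frames=[3,5] (faults so far: 7)
  step 9: ref 5 -> HIT, frames=[3,5] (faults so far: 7)
  step 10: ref 5 -> HIT, frames=[3,5] (faults so far: 7)
  step 11: ref 5 -> HIT, frames=[3,5] (faults so far: 7)
  LRU total faults: 7
--- Optimal ---
  step 0: ref 3 -> FAULT, frames=[3,-] (faults so far: 1)
  step 1: ref 4 -> FAULT, frames=[3,4] (faults so far: 2)
  step 2: ref 1 -> FAULT, evict 4, frames=[3,1] (faults so far: 3)
  step 3: ref 2 -> FAULT, evict 1, frames=[3,2] (faults so far: 4)
  step 4: ref 2 -> HIT, frames=[3,2] (faults so far: 4)
  step 5: ref 3 -> HIT, frames=[3,2] (faults so far: 4)
  step 6: ref 1 -> FAULT, evict 2, frames=[3,1] (faults so far: 5)
  step 7: ref 3 -> HIT, frames=[3,1] (faults so far: 5)
  step 8: ref 5 -> FAULT, evict 1, frames=[3,5] (faults so far: 6)
  step 9: ref 5 -> HIT, frames=[3,5] (faults so far: 6)
  step 10: ref 5 -> HIT, frames=[3,5] (faults so far: 6)
  step 11: ref 5 -> HIT, frames=[3,5] (faults so far: 6)
  Optimal total faults: 6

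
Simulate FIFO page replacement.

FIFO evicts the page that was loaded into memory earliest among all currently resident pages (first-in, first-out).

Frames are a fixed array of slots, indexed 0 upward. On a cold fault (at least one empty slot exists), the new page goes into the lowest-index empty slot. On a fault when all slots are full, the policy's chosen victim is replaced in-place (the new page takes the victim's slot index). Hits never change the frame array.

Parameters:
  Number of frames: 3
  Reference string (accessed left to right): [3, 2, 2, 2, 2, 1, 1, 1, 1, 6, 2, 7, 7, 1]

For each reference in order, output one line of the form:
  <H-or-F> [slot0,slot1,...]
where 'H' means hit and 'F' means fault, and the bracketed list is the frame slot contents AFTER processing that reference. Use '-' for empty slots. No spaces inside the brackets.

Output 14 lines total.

F [3,-,-]
F [3,2,-]
H [3,2,-]
H [3,2,-]
H [3,2,-]
F [3,2,1]
H [3,2,1]
H [3,2,1]
H [3,2,1]
F [6,2,1]
H [6,2,1]
F [6,7,1]
H [6,7,1]
H [6,7,1]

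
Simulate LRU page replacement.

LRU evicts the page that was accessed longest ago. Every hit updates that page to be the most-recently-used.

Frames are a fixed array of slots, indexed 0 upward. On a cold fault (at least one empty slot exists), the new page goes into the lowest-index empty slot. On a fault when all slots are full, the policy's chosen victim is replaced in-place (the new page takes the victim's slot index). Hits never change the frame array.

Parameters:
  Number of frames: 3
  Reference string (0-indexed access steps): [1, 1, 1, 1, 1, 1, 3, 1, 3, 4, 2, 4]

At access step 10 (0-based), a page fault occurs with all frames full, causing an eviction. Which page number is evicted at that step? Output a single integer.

Step 0: ref 1 -> FAULT, frames=[1,-,-]
Step 1: ref 1 -> HIT, frames=[1,-,-]
Step 2: ref 1 -> HIT, frames=[1,-,-]
Step 3: ref 1 -> HIT, frames=[1,-,-]
Step 4: ref 1 -> HIT, frames=[1,-,-]
Step 5: ref 1 -> HIT, frames=[1,-,-]
Step 6: ref 3 -> FAULT, frames=[1,3,-]
Step 7: ref 1 -> HIT, frames=[1,3,-]
Step 8: ref 3 -> HIT, frames=[1,3,-]
Step 9: ref 4 -> FAULT, frames=[1,3,4]
Step 10: ref 2 -> FAULT, evict 1, frames=[2,3,4]
At step 10: evicted page 1

Answer: 1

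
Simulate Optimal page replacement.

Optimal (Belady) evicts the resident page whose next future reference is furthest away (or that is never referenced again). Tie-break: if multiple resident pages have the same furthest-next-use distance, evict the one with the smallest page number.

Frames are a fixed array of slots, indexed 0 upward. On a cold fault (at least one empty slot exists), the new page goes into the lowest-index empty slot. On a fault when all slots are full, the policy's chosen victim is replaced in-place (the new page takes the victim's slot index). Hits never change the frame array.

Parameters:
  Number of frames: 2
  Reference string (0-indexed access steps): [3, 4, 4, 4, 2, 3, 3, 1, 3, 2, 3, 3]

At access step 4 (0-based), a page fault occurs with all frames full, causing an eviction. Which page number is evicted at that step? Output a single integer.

Answer: 4

Derivation:
Step 0: ref 3 -> FAULT, frames=[3,-]
Step 1: ref 4 -> FAULT, frames=[3,4]
Step 2: ref 4 -> HIT, frames=[3,4]
Step 3: ref 4 -> HIT, frames=[3,4]
Step 4: ref 2 -> FAULT, evict 4, frames=[3,2]
At step 4: evicted page 4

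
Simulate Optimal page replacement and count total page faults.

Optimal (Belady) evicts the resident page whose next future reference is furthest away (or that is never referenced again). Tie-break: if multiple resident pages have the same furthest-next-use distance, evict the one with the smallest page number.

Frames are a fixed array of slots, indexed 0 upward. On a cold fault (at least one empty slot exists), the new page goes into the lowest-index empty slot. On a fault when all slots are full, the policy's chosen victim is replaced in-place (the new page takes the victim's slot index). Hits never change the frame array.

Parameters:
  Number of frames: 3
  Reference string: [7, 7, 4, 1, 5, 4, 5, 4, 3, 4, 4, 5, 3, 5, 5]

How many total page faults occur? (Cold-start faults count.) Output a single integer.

Answer: 5

Derivation:
Step 0: ref 7 → FAULT, frames=[7,-,-]
Step 1: ref 7 → HIT, frames=[7,-,-]
Step 2: ref 4 → FAULT, frames=[7,4,-]
Step 3: ref 1 → FAULT, frames=[7,4,1]
Step 4: ref 5 → FAULT (evict 1), frames=[7,4,5]
Step 5: ref 4 → HIT, frames=[7,4,5]
Step 6: ref 5 → HIT, frames=[7,4,5]
Step 7: ref 4 → HIT, frames=[7,4,5]
Step 8: ref 3 → FAULT (evict 7), frames=[3,4,5]
Step 9: ref 4 → HIT, frames=[3,4,5]
Step 10: ref 4 → HIT, frames=[3,4,5]
Step 11: ref 5 → HIT, frames=[3,4,5]
Step 12: ref 3 → HIT, frames=[3,4,5]
Step 13: ref 5 → HIT, frames=[3,4,5]
Step 14: ref 5 → HIT, frames=[3,4,5]
Total faults: 5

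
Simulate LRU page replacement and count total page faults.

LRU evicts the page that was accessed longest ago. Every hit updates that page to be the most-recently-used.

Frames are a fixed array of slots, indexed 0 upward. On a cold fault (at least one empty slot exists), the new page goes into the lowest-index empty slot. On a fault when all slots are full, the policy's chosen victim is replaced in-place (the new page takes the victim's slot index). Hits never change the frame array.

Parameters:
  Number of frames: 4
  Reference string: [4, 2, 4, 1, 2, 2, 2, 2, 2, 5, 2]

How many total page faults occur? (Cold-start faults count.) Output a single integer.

Answer: 4

Derivation:
Step 0: ref 4 → FAULT, frames=[4,-,-,-]
Step 1: ref 2 → FAULT, frames=[4,2,-,-]
Step 2: ref 4 → HIT, frames=[4,2,-,-]
Step 3: ref 1 → FAULT, frames=[4,2,1,-]
Step 4: ref 2 → HIT, frames=[4,2,1,-]
Step 5: ref 2 → HIT, frames=[4,2,1,-]
Step 6: ref 2 → HIT, frames=[4,2,1,-]
Step 7: ref 2 → HIT, frames=[4,2,1,-]
Step 8: ref 2 → HIT, frames=[4,2,1,-]
Step 9: ref 5 → FAULT, frames=[4,2,1,5]
Step 10: ref 2 → HIT, frames=[4,2,1,5]
Total faults: 4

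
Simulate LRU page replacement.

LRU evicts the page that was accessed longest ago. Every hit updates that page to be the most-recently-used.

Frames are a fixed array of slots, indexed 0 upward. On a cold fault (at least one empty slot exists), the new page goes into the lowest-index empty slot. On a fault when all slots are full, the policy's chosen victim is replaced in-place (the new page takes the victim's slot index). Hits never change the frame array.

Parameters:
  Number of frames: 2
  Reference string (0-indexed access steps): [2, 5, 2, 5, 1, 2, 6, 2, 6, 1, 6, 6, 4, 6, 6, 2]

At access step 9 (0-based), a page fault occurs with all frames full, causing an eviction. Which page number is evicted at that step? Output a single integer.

Answer: 2

Derivation:
Step 0: ref 2 -> FAULT, frames=[2,-]
Step 1: ref 5 -> FAULT, frames=[2,5]
Step 2: ref 2 -> HIT, frames=[2,5]
Step 3: ref 5 -> HIT, frames=[2,5]
Step 4: ref 1 -> FAULT, evict 2, frames=[1,5]
Step 5: ref 2 -> FAULT, evict 5, frames=[1,2]
Step 6: ref 6 -> FAULT, evict 1, frames=[6,2]
Step 7: ref 2 -> HIT, frames=[6,2]
Step 8: ref 6 -> HIT, frames=[6,2]
Step 9: ref 1 -> FAULT, evict 2, frames=[6,1]
At step 9: evicted page 2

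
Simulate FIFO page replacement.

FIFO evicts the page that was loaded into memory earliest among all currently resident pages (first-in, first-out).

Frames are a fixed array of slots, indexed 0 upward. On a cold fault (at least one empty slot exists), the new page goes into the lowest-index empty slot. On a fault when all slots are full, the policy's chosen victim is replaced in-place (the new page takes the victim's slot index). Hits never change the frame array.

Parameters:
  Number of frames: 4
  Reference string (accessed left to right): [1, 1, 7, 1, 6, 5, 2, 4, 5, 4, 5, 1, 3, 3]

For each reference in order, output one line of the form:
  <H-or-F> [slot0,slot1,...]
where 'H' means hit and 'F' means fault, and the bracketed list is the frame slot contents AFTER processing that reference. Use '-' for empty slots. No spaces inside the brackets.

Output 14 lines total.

F [1,-,-,-]
H [1,-,-,-]
F [1,7,-,-]
H [1,7,-,-]
F [1,7,6,-]
F [1,7,6,5]
F [2,7,6,5]
F [2,4,6,5]
H [2,4,6,5]
H [2,4,6,5]
H [2,4,6,5]
F [2,4,1,5]
F [2,4,1,3]
H [2,4,1,3]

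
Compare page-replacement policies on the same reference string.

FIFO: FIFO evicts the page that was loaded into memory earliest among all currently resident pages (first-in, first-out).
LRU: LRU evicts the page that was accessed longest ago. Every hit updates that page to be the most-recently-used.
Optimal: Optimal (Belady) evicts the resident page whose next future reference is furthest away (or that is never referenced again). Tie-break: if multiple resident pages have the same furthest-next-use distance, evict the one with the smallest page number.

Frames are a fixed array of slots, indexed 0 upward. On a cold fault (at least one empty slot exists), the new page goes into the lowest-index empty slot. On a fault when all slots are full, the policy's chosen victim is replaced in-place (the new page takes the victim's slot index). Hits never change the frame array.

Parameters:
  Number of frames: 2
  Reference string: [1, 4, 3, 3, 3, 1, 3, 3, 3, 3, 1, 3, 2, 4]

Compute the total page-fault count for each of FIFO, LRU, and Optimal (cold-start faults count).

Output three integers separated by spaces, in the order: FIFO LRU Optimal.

--- FIFO ---
  step 0: ref 1 -> FAULT, frames=[1,-] (faults so far: 1)
  step 1: ref 4 -> FAULT, frames=[1,4] (faults so far: 2)
  step 2: ref 3 -> FAULT, evict 1, frames=[3,4] (faults so far: 3)
  step 3: ref 3 -> HIT, frames=[3,4] (faults so far: 3)
  step 4: ref 3 -> HIT, frames=[3,4] (faults so far: 3)
  step 5: ref 1 -> FAULT, evict 4, frames=[3,1] (faults so far: 4)
  step 6: ref 3 -> HIT, frames=[3,1] (faults so far: 4)
  step 7: ref 3 -> HIT, frames=[3,1] (faults so far: 4)
  step 8: ref 3 -> HIT, frames=[3,1] (faults so far: 4)
  step 9: ref 3 -> HIT, frames=[3,1] (faults so far: 4)
  step 10: ref 1 -> HIT, frames=[3,1] (faults so far: 4)
  step 11: ref 3 -> HIT, frames=[3,1] (faults so far: 4)
  step 12: ref 2 -> FAULT, evict 3, frames=[2,1] (faults so far: 5)
  step 13: ref 4 -> FAULT, evict 1, frames=[2,4] (faults so far: 6)
  FIFO total faults: 6
--- LRU ---
  step 0: ref 1 -> FAULT, frames=[1,-] (faults so far: 1)
  step 1: ref 4 -> FAULT, frames=[1,4] (faults so far: 2)
  step 2: ref 3 -> FAULT, evict 1, frames=[3,4] (faults so far: 3)
  step 3: ref 3 -> HIT, frames=[3,4] (faults so far: 3)
  step 4: ref 3 -> HIT, frames=[3,4] (faults so far: 3)
  step 5: ref 1 -> FAULT, evict 4, frames=[3,1] (faults so far: 4)
  step 6: ref 3 -> HIT, frames=[3,1] (faults so far: 4)
  step 7: ref 3 -> HIT, frames=[3,1] (faults so far: 4)
  step 8: ref 3 -> HIT, frames=[3,1] (faults so far: 4)
  step 9: ref 3 -> HIT, frames=[3,1] (faults so far: 4)
  step 10: ref 1 -> HIT, frames=[3,1] (faults so far: 4)
  step 11: ref 3 -> HIT, frames=[3,1] (faults so far: 4)
  step 12: ref 2 -> FAULT, evict 1, frames=[3,2] (faults so far: 5)
  step 13: ref 4 -> FAULT, evict 3, frames=[4,2] (faults so far: 6)
  LRU total faults: 6
--- Optimal ---
  step 0: ref 1 -> FAULT, frames=[1,-] (faults so far: 1)
  step 1: ref 4 -> FAULT, frames=[1,4] (faults so far: 2)
  step 2: ref 3 -> FAULT, evict 4, frames=[1,3] (faults so far: 3)
  step 3: ref 3 -> HIT, frames=[1,3] (faults so far: 3)
  step 4: ref 3 -> HIT, frames=[1,3] (faults so far: 3)
  step 5: ref 1 -> HIT, frames=[1,3] (faults so far: 3)
  step 6: ref 3 -> HIT, frames=[1,3] (faults so far: 3)
  step 7: ref 3 -> HIT, frames=[1,3] (faults so far: 3)
  step 8: ref 3 -> HIT, frames=[1,3] (faults so far: 3)
  step 9: ref 3 -> HIT, frames=[1,3] (faults so far: 3)
  step 10: ref 1 -> HIT, frames=[1,3] (faults so far: 3)
  step 11: ref 3 -> HIT, frames=[1,3] (faults so far: 3)
  step 12: ref 2 -> FAULT, evict 1, frames=[2,3] (faults so far: 4)
  step 13: ref 4 -> FAULT, evict 2, frames=[4,3] (faults so far: 5)
  Optimal total faults: 5

Answer: 6 6 5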